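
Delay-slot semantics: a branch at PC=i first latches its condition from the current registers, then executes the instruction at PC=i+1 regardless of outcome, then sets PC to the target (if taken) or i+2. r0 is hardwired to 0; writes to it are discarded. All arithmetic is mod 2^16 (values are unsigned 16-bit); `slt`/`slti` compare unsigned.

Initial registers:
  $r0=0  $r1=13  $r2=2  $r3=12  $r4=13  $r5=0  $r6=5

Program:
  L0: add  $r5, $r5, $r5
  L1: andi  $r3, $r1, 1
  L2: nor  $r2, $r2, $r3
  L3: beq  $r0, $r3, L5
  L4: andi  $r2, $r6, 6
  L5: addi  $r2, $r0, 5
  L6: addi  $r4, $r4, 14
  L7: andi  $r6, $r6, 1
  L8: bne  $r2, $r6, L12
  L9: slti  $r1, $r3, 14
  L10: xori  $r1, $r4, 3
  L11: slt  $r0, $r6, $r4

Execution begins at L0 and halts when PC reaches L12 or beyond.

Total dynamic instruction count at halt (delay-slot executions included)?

PC=0  add  $r5, $r5, $r5     | $r0=0 $r1=13 $r2=2 $r3=12 $r4=13 $r5=0 $r6=5
PC=1  andi  $r3, $r1, 1      | $r0=0 $r1=13 $r2=2 $r3=1 $r4=13 $r5=0 $r6=5
PC=2  nor  $r2, $r2, $r3     | $r0=0 $r1=13 $r2=65532 $r3=1 $r4=13 $r5=0 $r6=5
PC=3  beq  $r0, $r3, L5      | $r0=0 $r1=13 $r2=65532 $r3=1 $r4=13 $r5=0 $r6=5  [not taken]
PC=4  andi  $r2, $r6, 6      | $r0=0 $r1=13 $r2=4 $r3=1 $r4=13 $r5=0 $r6=5
PC=5  addi  $r2, $r0, 5      | $r0=0 $r1=13 $r2=5 $r3=1 $r4=13 $r5=0 $r6=5
PC=6  addi  $r4, $r4, 14     | $r0=0 $r1=13 $r2=5 $r3=1 $r4=27 $r5=0 $r6=5
PC=7  andi  $r6, $r6, 1      | $r0=0 $r1=13 $r2=5 $r3=1 $r4=27 $r5=0 $r6=1
PC=8  bne  $r2, $r6, L12     | $r0=0 $r1=13 $r2=5 $r3=1 $r4=27 $r5=0 $r6=1  [TAKEN]
PC=9  slti  $r1, $r3, 14     | $r0=0 $r1=1 $r2=5 $r3=1 $r4=27 $r5=0 $r6=1

10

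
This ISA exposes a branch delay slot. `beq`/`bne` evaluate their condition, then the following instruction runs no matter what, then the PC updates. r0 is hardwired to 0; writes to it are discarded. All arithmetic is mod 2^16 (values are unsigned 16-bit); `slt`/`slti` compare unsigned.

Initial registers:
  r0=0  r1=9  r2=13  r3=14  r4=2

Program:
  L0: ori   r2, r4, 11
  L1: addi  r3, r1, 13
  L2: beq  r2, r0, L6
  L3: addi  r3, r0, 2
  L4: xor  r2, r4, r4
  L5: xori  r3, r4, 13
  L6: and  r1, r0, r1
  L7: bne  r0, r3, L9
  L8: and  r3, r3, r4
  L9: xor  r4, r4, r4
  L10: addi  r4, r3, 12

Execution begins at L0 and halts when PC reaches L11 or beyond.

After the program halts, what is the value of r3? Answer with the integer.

2

PC=0  ori   r2, r4, 11       | r0=0 r1=9 r2=11 r3=14 r4=2
PC=1  addi  r3, r1, 13       | r0=0 r1=9 r2=11 r3=22 r4=2
PC=2  beq  r2, r0, L6        | r0=0 r1=9 r2=11 r3=22 r4=2  [not taken]
PC=3  addi  r3, r0, 2        | r0=0 r1=9 r2=11 r3=2 r4=2
PC=4  xor  r2, r4, r4        | r0=0 r1=9 r2=0 r3=2 r4=2
PC=5  xori  r3, r4, 13       | r0=0 r1=9 r2=0 r3=15 r4=2
PC=6  and  r1, r0, r1        | r0=0 r1=0 r2=0 r3=15 r4=2
PC=7  bne  r0, r3, L9        | r0=0 r1=0 r2=0 r3=15 r4=2  [TAKEN]
PC=8  and  r3, r3, r4        | r0=0 r1=0 r2=0 r3=2 r4=2
PC=9  xor  r4, r4, r4        | r0=0 r1=0 r2=0 r3=2 r4=0
PC=10 addi  r4, r3, 12       | r0=0 r1=0 r2=0 r3=2 r4=14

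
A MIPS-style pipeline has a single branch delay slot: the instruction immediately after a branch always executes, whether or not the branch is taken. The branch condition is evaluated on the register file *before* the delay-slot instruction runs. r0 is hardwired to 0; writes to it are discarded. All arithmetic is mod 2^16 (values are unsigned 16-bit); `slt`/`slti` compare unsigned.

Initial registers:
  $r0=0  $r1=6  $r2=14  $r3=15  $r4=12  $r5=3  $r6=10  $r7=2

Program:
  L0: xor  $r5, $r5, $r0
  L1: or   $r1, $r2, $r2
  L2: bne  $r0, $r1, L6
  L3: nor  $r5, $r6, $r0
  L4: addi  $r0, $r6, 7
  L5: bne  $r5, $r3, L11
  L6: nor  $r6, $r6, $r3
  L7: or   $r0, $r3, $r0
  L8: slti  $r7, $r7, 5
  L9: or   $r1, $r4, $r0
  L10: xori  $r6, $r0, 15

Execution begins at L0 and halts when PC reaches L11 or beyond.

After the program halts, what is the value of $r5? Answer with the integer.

PC=0  xor  $r5, $r5, $r0     | $r0=0 $r1=6 $r2=14 $r3=15 $r4=12 $r5=3 $r6=10 $r7=2
PC=1  or   $r1, $r2, $r2     | $r0=0 $r1=14 $r2=14 $r3=15 $r4=12 $r5=3 $r6=10 $r7=2
PC=2  bne  $r0, $r1, L6      | $r0=0 $r1=14 $r2=14 $r3=15 $r4=12 $r5=3 $r6=10 $r7=2  [TAKEN]
PC=3  nor  $r5, $r6, $r0     | $r0=0 $r1=14 $r2=14 $r3=15 $r4=12 $r5=65525 $r6=10 $r7=2
PC=6  nor  $r6, $r6, $r3     | $r0=0 $r1=14 $r2=14 $r3=15 $r4=12 $r5=65525 $r6=65520 $r7=2
PC=7  or   $r0, $r3, $r0     | $r0=0 $r1=14 $r2=14 $r3=15 $r4=12 $r5=65525 $r6=65520 $r7=2
PC=8  slti  $r7, $r7, 5      | $r0=0 $r1=14 $r2=14 $r3=15 $r4=12 $r5=65525 $r6=65520 $r7=1
PC=9  or   $r1, $r4, $r0     | $r0=0 $r1=12 $r2=14 $r3=15 $r4=12 $r5=65525 $r6=65520 $r7=1
PC=10 xori  $r6, $r0, 15     | $r0=0 $r1=12 $r2=14 $r3=15 $r4=12 $r5=65525 $r6=15 $r7=1

65525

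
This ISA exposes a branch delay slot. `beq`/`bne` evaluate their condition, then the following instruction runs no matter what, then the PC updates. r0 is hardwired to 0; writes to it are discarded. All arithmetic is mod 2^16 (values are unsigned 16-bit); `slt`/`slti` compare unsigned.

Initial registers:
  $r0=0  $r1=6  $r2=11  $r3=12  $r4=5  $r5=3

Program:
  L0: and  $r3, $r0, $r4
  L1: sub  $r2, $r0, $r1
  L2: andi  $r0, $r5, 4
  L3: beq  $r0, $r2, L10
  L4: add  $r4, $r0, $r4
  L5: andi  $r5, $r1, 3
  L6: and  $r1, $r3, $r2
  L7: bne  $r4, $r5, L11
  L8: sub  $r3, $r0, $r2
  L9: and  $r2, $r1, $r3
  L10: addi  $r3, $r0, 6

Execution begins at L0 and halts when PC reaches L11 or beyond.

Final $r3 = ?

6

PC=0  and  $r3, $r0, $r4     | $r0=0 $r1=6 $r2=11 $r3=0 $r4=5 $r5=3
PC=1  sub  $r2, $r0, $r1     | $r0=0 $r1=6 $r2=65530 $r3=0 $r4=5 $r5=3
PC=2  andi  $r0, $r5, 4      | $r0=0 $r1=6 $r2=65530 $r3=0 $r4=5 $r5=3
PC=3  beq  $r0, $r2, L10     | $r0=0 $r1=6 $r2=65530 $r3=0 $r4=5 $r5=3  [not taken]
PC=4  add  $r4, $r0, $r4     | $r0=0 $r1=6 $r2=65530 $r3=0 $r4=5 $r5=3
PC=5  andi  $r5, $r1, 3      | $r0=0 $r1=6 $r2=65530 $r3=0 $r4=5 $r5=2
PC=6  and  $r1, $r3, $r2     | $r0=0 $r1=0 $r2=65530 $r3=0 $r4=5 $r5=2
PC=7  bne  $r4, $r5, L11     | $r0=0 $r1=0 $r2=65530 $r3=0 $r4=5 $r5=2  [TAKEN]
PC=8  sub  $r3, $r0, $r2     | $r0=0 $r1=0 $r2=65530 $r3=6 $r4=5 $r5=2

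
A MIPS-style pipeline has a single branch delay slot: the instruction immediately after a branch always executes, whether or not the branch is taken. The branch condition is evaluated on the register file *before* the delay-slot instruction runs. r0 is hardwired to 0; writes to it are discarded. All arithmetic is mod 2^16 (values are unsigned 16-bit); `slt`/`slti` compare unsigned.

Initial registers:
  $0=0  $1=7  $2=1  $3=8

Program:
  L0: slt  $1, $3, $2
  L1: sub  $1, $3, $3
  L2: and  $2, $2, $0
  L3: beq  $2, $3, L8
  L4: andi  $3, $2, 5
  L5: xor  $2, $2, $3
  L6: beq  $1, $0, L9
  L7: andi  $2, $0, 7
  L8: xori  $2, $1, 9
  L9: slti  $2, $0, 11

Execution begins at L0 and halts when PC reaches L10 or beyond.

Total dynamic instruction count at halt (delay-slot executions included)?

9

  step pc=0: slt  $1, $3, $2  regs=(0,0,1,8)
  step pc=1: sub  $1, $3, $3  regs=(0,0,1,8)
  step pc=2: and  $2, $2, $0  regs=(0,0,0,8)
  step pc=3: beq  $2, $3, L8  cond=F  regs=(0,0,0,8)
  step pc=4: andi  $3, $2, 5  regs=(0,0,0,0)
  step pc=5: xor  $2, $2, $3  regs=(0,0,0,0)
  step pc=6: beq  $1, $0, L9  cond=T  regs=(0,0,0,0)
  step pc=7: andi  $2, $0, 7  regs=(0,0,0,0)
  step pc=9: slti  $2, $0, 11  regs=(0,0,1,0)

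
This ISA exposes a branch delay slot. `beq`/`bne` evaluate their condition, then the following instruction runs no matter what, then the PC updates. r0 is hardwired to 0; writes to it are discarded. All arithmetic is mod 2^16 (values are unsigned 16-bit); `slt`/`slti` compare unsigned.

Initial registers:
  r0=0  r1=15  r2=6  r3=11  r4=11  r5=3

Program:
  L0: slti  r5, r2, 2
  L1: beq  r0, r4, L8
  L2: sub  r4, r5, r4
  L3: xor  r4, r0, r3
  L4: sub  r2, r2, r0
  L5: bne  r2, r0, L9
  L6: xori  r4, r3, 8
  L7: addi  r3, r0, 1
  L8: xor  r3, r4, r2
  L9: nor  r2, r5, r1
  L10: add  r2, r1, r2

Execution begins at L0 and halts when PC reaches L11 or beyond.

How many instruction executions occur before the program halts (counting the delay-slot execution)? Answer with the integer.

PC=0  slti  r5, r2, 2        | r0=0 r1=15 r2=6 r3=11 r4=11 r5=0
PC=1  beq  r0, r4, L8        | r0=0 r1=15 r2=6 r3=11 r4=11 r5=0  [not taken]
PC=2  sub  r4, r5, r4        | r0=0 r1=15 r2=6 r3=11 r4=65525 r5=0
PC=3  xor  r4, r0, r3        | r0=0 r1=15 r2=6 r3=11 r4=11 r5=0
PC=4  sub  r2, r2, r0        | r0=0 r1=15 r2=6 r3=11 r4=11 r5=0
PC=5  bne  r2, r0, L9        | r0=0 r1=15 r2=6 r3=11 r4=11 r5=0  [TAKEN]
PC=6  xori  r4, r3, 8        | r0=0 r1=15 r2=6 r3=11 r4=3 r5=0
PC=9  nor  r2, r5, r1        | r0=0 r1=15 r2=65520 r3=11 r4=3 r5=0
PC=10 add  r2, r1, r2        | r0=0 r1=15 r2=65535 r3=11 r4=3 r5=0

9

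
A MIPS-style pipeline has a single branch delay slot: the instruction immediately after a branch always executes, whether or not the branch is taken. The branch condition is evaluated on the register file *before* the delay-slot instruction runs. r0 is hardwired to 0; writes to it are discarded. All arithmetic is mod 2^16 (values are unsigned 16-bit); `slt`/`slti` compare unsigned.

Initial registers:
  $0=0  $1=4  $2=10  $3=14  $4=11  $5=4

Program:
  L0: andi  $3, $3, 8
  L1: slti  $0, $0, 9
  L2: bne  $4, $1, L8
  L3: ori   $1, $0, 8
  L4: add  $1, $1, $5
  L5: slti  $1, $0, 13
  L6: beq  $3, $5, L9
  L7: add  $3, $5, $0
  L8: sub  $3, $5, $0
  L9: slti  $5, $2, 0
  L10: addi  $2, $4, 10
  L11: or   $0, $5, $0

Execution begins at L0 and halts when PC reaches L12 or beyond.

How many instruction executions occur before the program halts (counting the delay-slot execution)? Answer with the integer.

8

PC=0  andi  $3, $3, 8        | $0=0 $1=4 $2=10 $3=8 $4=11 $5=4
PC=1  slti  $0, $0, 9        | $0=0 $1=4 $2=10 $3=8 $4=11 $5=4
PC=2  bne  $4, $1, L8        | $0=0 $1=4 $2=10 $3=8 $4=11 $5=4  [TAKEN]
PC=3  ori   $1, $0, 8        | $0=0 $1=8 $2=10 $3=8 $4=11 $5=4
PC=8  sub  $3, $5, $0        | $0=0 $1=8 $2=10 $3=4 $4=11 $5=4
PC=9  slti  $5, $2, 0        | $0=0 $1=8 $2=10 $3=4 $4=11 $5=0
PC=10 addi  $2, $4, 10       | $0=0 $1=8 $2=21 $3=4 $4=11 $5=0
PC=11 or   $0, $5, $0        | $0=0 $1=8 $2=21 $3=4 $4=11 $5=0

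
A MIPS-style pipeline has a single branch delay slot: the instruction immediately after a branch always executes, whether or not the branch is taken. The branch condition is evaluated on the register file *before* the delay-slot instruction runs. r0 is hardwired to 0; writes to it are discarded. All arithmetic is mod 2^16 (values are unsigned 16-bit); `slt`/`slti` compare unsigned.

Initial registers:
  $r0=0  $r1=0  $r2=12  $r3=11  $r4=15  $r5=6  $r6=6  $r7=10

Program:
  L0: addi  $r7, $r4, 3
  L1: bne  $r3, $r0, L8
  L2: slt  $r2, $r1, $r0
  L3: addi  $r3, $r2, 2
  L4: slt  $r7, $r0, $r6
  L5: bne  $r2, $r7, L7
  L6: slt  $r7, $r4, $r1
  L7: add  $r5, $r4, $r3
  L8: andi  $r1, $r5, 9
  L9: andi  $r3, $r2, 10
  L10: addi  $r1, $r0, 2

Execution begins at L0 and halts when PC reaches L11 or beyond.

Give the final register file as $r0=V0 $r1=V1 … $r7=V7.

$r0=0 $r1=2 $r2=0 $r3=0 $r4=15 $r5=6 $r6=6 $r7=18

  step pc=0: addi  $r7, $r4, 3  regs=(0,0,12,11,15,6,6,18)
  step pc=1: bne  $r3, $r0, L8  cond=T  regs=(0,0,12,11,15,6,6,18)
  step pc=2: slt  $r2, $r1, $r0  regs=(0,0,0,11,15,6,6,18)
  step pc=8: andi  $r1, $r5, 9  regs=(0,0,0,11,15,6,6,18)
  step pc=9: andi  $r3, $r2, 10  regs=(0,0,0,0,15,6,6,18)
  step pc=10: addi  $r1, $r0, 2  regs=(0,2,0,0,15,6,6,18)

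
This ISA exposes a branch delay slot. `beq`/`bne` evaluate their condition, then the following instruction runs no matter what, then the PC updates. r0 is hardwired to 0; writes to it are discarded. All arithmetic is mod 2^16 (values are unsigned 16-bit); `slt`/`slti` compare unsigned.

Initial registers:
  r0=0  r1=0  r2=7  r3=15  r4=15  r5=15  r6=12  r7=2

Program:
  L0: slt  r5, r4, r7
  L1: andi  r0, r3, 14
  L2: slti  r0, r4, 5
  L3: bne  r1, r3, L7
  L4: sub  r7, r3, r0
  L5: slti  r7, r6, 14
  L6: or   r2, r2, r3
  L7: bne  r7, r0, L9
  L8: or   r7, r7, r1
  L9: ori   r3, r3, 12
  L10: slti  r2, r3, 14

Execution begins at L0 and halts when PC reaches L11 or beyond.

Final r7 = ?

PC=0  slt  r5, r4, r7        | r0=0 r1=0 r2=7 r3=15 r4=15 r5=0 r6=12 r7=2
PC=1  andi  r0, r3, 14       | r0=0 r1=0 r2=7 r3=15 r4=15 r5=0 r6=12 r7=2
PC=2  slti  r0, r4, 5        | r0=0 r1=0 r2=7 r3=15 r4=15 r5=0 r6=12 r7=2
PC=3  bne  r1, r3, L7        | r0=0 r1=0 r2=7 r3=15 r4=15 r5=0 r6=12 r7=2  [TAKEN]
PC=4  sub  r7, r3, r0        | r0=0 r1=0 r2=7 r3=15 r4=15 r5=0 r6=12 r7=15
PC=7  bne  r7, r0, L9        | r0=0 r1=0 r2=7 r3=15 r4=15 r5=0 r6=12 r7=15  [TAKEN]
PC=8  or   r7, r7, r1        | r0=0 r1=0 r2=7 r3=15 r4=15 r5=0 r6=12 r7=15
PC=9  ori   r3, r3, 12       | r0=0 r1=0 r2=7 r3=15 r4=15 r5=0 r6=12 r7=15
PC=10 slti  r2, r3, 14       | r0=0 r1=0 r2=0 r3=15 r4=15 r5=0 r6=12 r7=15

15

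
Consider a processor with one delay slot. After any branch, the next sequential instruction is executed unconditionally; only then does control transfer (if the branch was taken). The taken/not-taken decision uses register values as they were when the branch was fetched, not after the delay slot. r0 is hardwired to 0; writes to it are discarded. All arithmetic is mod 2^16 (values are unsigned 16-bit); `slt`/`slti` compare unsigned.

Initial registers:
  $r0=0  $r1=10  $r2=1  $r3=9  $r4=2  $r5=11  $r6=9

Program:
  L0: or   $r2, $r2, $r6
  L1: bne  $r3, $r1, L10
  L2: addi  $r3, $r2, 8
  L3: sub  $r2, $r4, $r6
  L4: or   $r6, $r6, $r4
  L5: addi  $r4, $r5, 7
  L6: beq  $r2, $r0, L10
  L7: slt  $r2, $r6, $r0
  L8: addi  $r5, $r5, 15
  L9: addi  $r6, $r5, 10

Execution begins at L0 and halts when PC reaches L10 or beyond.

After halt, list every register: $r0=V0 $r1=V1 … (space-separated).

$r0=0 $r1=10 $r2=9 $r3=17 $r4=2 $r5=11 $r6=9

[0] or   $r2, $r2, $r6  →  {$r0:0, $r1:10, $r2:9, $r3:9, $r4:2, $r5:11, $r6:9}
[1] bne  $r3, $r1, L10  →  {$r0:0, $r1:10, $r2:9, $r3:9, $r4:2, $r5:11, $r6:9}  ⟨branch taken⟩
[2] addi  $r3, $r2, 8  →  {$r0:0, $r1:10, $r2:9, $r3:17, $r4:2, $r5:11, $r6:9}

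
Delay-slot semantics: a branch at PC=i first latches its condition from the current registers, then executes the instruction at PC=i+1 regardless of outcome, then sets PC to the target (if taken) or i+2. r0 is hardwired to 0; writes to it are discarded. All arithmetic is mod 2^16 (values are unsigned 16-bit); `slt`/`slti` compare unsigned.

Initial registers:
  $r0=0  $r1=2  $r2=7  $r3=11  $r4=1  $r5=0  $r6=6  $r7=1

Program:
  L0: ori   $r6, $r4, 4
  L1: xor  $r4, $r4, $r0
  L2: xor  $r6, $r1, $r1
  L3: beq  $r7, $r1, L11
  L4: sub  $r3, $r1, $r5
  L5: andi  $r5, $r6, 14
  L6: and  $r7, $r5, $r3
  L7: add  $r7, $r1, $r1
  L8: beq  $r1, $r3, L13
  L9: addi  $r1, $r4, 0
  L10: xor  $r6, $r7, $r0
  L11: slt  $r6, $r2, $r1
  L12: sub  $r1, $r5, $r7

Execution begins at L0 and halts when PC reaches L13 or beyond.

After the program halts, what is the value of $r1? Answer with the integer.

1

[0] ori   $r6, $r4, 4  →  {$r0:0, $r1:2, $r2:7, $r3:11, $r4:1, $r5:0, $r6:5, $r7:1}
[1] xor  $r4, $r4, $r0  →  {$r0:0, $r1:2, $r2:7, $r3:11, $r4:1, $r5:0, $r6:5, $r7:1}
[2] xor  $r6, $r1, $r1  →  {$r0:0, $r1:2, $r2:7, $r3:11, $r4:1, $r5:0, $r6:0, $r7:1}
[3] beq  $r7, $r1, L11  →  {$r0:0, $r1:2, $r2:7, $r3:11, $r4:1, $r5:0, $r6:0, $r7:1}  ⟨branch fallthrough⟩
[4] sub  $r3, $r1, $r5  →  {$r0:0, $r1:2, $r2:7, $r3:2, $r4:1, $r5:0, $r6:0, $r7:1}
[5] andi  $r5, $r6, 14  →  {$r0:0, $r1:2, $r2:7, $r3:2, $r4:1, $r5:0, $r6:0, $r7:1}
[6] and  $r7, $r5, $r3  →  {$r0:0, $r1:2, $r2:7, $r3:2, $r4:1, $r5:0, $r6:0, $r7:0}
[7] add  $r7, $r1, $r1  →  {$r0:0, $r1:2, $r2:7, $r3:2, $r4:1, $r5:0, $r6:0, $r7:4}
[8] beq  $r1, $r3, L13  →  {$r0:0, $r1:2, $r2:7, $r3:2, $r4:1, $r5:0, $r6:0, $r7:4}  ⟨branch taken⟩
[9] addi  $r1, $r4, 0  →  {$r0:0, $r1:1, $r2:7, $r3:2, $r4:1, $r5:0, $r6:0, $r7:4}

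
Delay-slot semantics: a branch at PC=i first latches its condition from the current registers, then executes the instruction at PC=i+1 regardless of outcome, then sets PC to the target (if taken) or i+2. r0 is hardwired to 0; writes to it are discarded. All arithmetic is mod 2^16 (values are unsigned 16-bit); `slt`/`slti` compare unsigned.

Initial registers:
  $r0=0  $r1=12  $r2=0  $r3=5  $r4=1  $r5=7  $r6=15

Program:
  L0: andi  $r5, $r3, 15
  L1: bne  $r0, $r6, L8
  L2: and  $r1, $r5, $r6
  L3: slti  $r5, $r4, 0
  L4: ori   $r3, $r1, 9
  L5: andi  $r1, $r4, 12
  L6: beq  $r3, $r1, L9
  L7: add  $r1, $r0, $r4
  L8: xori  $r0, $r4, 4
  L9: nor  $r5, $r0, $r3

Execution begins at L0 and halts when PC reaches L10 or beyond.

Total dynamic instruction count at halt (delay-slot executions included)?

  step pc=0: andi  $r5, $r3, 15  regs=(0,12,0,5,1,5,15)
  step pc=1: bne  $r0, $r6, L8  cond=T  regs=(0,12,0,5,1,5,15)
  step pc=2: and  $r1, $r5, $r6  regs=(0,5,0,5,1,5,15)
  step pc=8: xori  $r0, $r4, 4  regs=(0,5,0,5,1,5,15)
  step pc=9: nor  $r5, $r0, $r3  regs=(0,5,0,5,1,65530,15)

5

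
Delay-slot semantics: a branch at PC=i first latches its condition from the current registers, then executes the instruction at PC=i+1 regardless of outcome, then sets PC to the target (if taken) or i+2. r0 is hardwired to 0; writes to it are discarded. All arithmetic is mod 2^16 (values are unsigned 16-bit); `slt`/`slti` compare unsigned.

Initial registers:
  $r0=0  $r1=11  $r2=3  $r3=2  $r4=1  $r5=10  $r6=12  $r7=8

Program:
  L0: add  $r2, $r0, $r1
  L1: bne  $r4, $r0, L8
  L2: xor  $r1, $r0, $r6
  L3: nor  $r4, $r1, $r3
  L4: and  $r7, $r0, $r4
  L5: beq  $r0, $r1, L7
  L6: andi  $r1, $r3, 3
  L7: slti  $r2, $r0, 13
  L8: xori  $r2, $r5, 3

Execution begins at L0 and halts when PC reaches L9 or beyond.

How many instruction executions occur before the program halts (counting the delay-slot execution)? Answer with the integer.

4

  step pc=0: add  $r2, $r0, $r1  regs=(0,11,11,2,1,10,12,8)
  step pc=1: bne  $r4, $r0, L8  cond=T  regs=(0,11,11,2,1,10,12,8)
  step pc=2: xor  $r1, $r0, $r6  regs=(0,12,11,2,1,10,12,8)
  step pc=8: xori  $r2, $r5, 3  regs=(0,12,9,2,1,10,12,8)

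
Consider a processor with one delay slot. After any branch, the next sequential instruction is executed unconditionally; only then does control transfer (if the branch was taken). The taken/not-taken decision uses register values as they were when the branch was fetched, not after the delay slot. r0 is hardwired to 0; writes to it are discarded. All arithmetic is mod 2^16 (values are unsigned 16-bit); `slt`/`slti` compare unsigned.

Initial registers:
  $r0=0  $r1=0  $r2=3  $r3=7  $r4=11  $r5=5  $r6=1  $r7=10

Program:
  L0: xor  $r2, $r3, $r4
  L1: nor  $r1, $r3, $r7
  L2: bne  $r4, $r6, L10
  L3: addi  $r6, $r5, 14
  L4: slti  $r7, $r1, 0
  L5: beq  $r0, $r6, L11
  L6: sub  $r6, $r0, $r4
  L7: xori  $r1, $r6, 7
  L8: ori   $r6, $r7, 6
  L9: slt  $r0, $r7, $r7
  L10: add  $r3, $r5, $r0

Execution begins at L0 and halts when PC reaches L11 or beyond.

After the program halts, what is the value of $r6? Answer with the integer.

PC=0  xor  $r2, $r3, $r4     | $r0=0 $r1=0 $r2=12 $r3=7 $r4=11 $r5=5 $r6=1 $r7=10
PC=1  nor  $r1, $r3, $r7     | $r0=0 $r1=65520 $r2=12 $r3=7 $r4=11 $r5=5 $r6=1 $r7=10
PC=2  bne  $r4, $r6, L10     | $r0=0 $r1=65520 $r2=12 $r3=7 $r4=11 $r5=5 $r6=1 $r7=10  [TAKEN]
PC=3  addi  $r6, $r5, 14     | $r0=0 $r1=65520 $r2=12 $r3=7 $r4=11 $r5=5 $r6=19 $r7=10
PC=10 add  $r3, $r5, $r0     | $r0=0 $r1=65520 $r2=12 $r3=5 $r4=11 $r5=5 $r6=19 $r7=10

19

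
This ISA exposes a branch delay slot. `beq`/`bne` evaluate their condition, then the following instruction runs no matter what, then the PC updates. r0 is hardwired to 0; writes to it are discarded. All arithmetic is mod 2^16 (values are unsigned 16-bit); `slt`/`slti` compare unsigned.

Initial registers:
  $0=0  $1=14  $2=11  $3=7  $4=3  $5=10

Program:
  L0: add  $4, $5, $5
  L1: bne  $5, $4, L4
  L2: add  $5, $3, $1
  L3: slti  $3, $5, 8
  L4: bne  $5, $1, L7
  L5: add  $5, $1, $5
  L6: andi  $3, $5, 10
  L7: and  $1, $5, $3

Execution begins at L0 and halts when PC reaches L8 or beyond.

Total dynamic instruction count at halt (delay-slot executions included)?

[0] add  $4, $5, $5  →  {$0:0, $1:14, $2:11, $3:7, $4:20, $5:10}
[1] bne  $5, $4, L4  →  {$0:0, $1:14, $2:11, $3:7, $4:20, $5:10}  ⟨branch taken⟩
[2] add  $5, $3, $1  →  {$0:0, $1:14, $2:11, $3:7, $4:20, $5:21}
[4] bne  $5, $1, L7  →  {$0:0, $1:14, $2:11, $3:7, $4:20, $5:21}  ⟨branch taken⟩
[5] add  $5, $1, $5  →  {$0:0, $1:14, $2:11, $3:7, $4:20, $5:35}
[7] and  $1, $5, $3  →  {$0:0, $1:3, $2:11, $3:7, $4:20, $5:35}

6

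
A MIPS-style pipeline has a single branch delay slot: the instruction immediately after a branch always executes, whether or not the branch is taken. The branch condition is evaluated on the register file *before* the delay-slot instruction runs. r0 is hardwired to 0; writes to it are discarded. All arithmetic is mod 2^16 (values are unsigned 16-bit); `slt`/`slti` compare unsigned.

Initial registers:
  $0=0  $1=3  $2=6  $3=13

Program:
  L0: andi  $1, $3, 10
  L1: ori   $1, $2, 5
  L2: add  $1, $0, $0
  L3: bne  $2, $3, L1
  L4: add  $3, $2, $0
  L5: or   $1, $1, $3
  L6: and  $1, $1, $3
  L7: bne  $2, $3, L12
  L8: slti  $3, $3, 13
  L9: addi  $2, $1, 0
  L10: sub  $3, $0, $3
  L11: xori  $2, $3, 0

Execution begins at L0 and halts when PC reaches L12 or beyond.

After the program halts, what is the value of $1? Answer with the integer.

6

[0] andi  $1, $3, 10  →  {$0:0, $1:8, $2:6, $3:13}
[1] ori   $1, $2, 5  →  {$0:0, $1:7, $2:6, $3:13}
[2] add  $1, $0, $0  →  {$0:0, $1:0, $2:6, $3:13}
[3] bne  $2, $3, L1  →  {$0:0, $1:0, $2:6, $3:13}  ⟨branch taken⟩
[4] add  $3, $2, $0  →  {$0:0, $1:0, $2:6, $3:6}
[1] ori   $1, $2, 5  →  {$0:0, $1:7, $2:6, $3:6}
[2] add  $1, $0, $0  →  {$0:0, $1:0, $2:6, $3:6}
[3] bne  $2, $3, L1  →  {$0:0, $1:0, $2:6, $3:6}  ⟨branch fallthrough⟩
[4] add  $3, $2, $0  →  {$0:0, $1:0, $2:6, $3:6}
[5] or   $1, $1, $3  →  {$0:0, $1:6, $2:6, $3:6}
[6] and  $1, $1, $3  →  {$0:0, $1:6, $2:6, $3:6}
[7] bne  $2, $3, L12  →  {$0:0, $1:6, $2:6, $3:6}  ⟨branch fallthrough⟩
[8] slti  $3, $3, 13  →  {$0:0, $1:6, $2:6, $3:1}
[9] addi  $2, $1, 0  →  {$0:0, $1:6, $2:6, $3:1}
[10] sub  $3, $0, $3  →  {$0:0, $1:6, $2:6, $3:65535}
[11] xori  $2, $3, 0  →  {$0:0, $1:6, $2:65535, $3:65535}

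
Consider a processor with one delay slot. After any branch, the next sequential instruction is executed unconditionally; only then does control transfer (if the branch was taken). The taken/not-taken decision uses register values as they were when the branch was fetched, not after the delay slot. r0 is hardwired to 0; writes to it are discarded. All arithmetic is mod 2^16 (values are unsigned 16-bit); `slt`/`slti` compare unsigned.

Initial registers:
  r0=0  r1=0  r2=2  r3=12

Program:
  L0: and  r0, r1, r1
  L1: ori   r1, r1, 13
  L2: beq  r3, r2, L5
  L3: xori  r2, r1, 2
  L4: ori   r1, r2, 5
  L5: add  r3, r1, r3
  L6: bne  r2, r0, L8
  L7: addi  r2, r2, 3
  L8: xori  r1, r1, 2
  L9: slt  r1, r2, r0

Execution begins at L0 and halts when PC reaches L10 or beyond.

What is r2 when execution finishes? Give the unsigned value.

18

#0 and  r0, r1, r1 ; 0/0/2/12
#1 ori   r1, r1, 13 ; 0/13/2/12
#2 beq  r3, r2, L5 ; 0/13/2/12 ; →fallthru
#3 xori  r2, r1, 2 ; 0/13/15/12
#4 ori   r1, r2, 5 ; 0/15/15/12
#5 add  r3, r1, r3 ; 0/15/15/27
#6 bne  r2, r0, L8 ; 0/15/15/27 ; →target
#7 addi  r2, r2, 3 ; 0/15/18/27
#8 xori  r1, r1, 2 ; 0/13/18/27
#9 slt  r1, r2, r0 ; 0/0/18/27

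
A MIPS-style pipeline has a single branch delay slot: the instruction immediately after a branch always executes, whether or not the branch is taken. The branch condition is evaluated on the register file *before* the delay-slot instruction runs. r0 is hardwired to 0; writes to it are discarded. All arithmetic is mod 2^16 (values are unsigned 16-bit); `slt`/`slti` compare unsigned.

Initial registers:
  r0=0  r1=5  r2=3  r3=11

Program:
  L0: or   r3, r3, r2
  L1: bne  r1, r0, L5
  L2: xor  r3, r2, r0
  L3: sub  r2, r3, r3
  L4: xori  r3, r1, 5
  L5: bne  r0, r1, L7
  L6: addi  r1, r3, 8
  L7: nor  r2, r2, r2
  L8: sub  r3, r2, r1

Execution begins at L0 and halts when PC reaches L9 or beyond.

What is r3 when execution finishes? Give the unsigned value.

[0] or   r3, r3, r2  →  {r0:0, r1:5, r2:3, r3:11}
[1] bne  r1, r0, L5  →  {r0:0, r1:5, r2:3, r3:11}  ⟨branch taken⟩
[2] xor  r3, r2, r0  →  {r0:0, r1:5, r2:3, r3:3}
[5] bne  r0, r1, L7  →  {r0:0, r1:5, r2:3, r3:3}  ⟨branch taken⟩
[6] addi  r1, r3, 8  →  {r0:0, r1:11, r2:3, r3:3}
[7] nor  r2, r2, r2  →  {r0:0, r1:11, r2:65532, r3:3}
[8] sub  r3, r2, r1  →  {r0:0, r1:11, r2:65532, r3:65521}

65521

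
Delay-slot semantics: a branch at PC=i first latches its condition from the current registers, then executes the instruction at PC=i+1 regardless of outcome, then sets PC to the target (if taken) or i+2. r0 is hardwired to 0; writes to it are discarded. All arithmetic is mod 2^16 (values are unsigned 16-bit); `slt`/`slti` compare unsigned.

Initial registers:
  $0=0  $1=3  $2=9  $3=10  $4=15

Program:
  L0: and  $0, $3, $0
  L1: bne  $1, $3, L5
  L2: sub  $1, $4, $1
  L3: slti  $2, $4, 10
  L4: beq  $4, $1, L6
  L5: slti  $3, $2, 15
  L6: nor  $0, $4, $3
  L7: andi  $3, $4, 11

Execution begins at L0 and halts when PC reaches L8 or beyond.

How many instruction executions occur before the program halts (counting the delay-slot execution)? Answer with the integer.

  step pc=0: and  $0, $3, $0  regs=(0,3,9,10,15)
  step pc=1: bne  $1, $3, L5  cond=T  regs=(0,3,9,10,15)
  step pc=2: sub  $1, $4, $1  regs=(0,12,9,10,15)
  step pc=5: slti  $3, $2, 15  regs=(0,12,9,1,15)
  step pc=6: nor  $0, $4, $3  regs=(0,12,9,1,15)
  step pc=7: andi  $3, $4, 11  regs=(0,12,9,11,15)

6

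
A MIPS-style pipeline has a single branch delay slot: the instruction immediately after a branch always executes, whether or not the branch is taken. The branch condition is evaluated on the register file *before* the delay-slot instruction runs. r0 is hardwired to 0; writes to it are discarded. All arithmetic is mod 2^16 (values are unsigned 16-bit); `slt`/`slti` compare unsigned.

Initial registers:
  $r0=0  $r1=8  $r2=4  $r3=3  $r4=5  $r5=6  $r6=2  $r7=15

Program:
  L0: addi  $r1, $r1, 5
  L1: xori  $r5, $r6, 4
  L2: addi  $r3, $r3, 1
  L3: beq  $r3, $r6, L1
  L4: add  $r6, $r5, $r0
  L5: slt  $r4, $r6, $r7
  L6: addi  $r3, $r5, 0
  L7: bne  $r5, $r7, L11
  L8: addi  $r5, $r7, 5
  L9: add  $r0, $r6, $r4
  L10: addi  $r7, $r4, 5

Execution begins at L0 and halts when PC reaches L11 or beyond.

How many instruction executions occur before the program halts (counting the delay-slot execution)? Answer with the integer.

9

  step pc=0: addi  $r1, $r1, 5  regs=(0,13,4,3,5,6,2,15)
  step pc=1: xori  $r5, $r6, 4  regs=(0,13,4,3,5,6,2,15)
  step pc=2: addi  $r3, $r3, 1  regs=(0,13,4,4,5,6,2,15)
  step pc=3: beq  $r3, $r6, L1  cond=F  regs=(0,13,4,4,5,6,2,15)
  step pc=4: add  $r6, $r5, $r0  regs=(0,13,4,4,5,6,6,15)
  step pc=5: slt  $r4, $r6, $r7  regs=(0,13,4,4,1,6,6,15)
  step pc=6: addi  $r3, $r5, 0  regs=(0,13,4,6,1,6,6,15)
  step pc=7: bne  $r5, $r7, L11  cond=T  regs=(0,13,4,6,1,6,6,15)
  step pc=8: addi  $r5, $r7, 5  regs=(0,13,4,6,1,20,6,15)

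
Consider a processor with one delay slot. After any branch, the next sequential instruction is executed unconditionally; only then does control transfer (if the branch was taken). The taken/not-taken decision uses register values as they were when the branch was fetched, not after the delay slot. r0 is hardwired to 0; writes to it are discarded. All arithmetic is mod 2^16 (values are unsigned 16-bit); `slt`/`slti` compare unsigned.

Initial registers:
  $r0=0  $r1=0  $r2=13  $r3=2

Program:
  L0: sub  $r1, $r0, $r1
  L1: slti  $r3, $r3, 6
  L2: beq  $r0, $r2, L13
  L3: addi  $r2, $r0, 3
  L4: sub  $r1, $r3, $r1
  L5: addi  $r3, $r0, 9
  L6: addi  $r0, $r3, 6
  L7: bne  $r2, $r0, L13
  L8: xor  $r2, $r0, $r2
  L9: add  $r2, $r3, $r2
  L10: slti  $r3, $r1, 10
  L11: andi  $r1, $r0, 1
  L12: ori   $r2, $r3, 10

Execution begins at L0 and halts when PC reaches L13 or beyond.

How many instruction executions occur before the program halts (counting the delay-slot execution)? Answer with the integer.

9

PC=0  sub  $r1, $r0, $r1     | $r0=0 $r1=0 $r2=13 $r3=2
PC=1  slti  $r3, $r3, 6      | $r0=0 $r1=0 $r2=13 $r3=1
PC=2  beq  $r0, $r2, L13     | $r0=0 $r1=0 $r2=13 $r3=1  [not taken]
PC=3  addi  $r2, $r0, 3      | $r0=0 $r1=0 $r2=3 $r3=1
PC=4  sub  $r1, $r3, $r1     | $r0=0 $r1=1 $r2=3 $r3=1
PC=5  addi  $r3, $r0, 9      | $r0=0 $r1=1 $r2=3 $r3=9
PC=6  addi  $r0, $r3, 6      | $r0=0 $r1=1 $r2=3 $r3=9
PC=7  bne  $r2, $r0, L13     | $r0=0 $r1=1 $r2=3 $r3=9  [TAKEN]
PC=8  xor  $r2, $r0, $r2     | $r0=0 $r1=1 $r2=3 $r3=9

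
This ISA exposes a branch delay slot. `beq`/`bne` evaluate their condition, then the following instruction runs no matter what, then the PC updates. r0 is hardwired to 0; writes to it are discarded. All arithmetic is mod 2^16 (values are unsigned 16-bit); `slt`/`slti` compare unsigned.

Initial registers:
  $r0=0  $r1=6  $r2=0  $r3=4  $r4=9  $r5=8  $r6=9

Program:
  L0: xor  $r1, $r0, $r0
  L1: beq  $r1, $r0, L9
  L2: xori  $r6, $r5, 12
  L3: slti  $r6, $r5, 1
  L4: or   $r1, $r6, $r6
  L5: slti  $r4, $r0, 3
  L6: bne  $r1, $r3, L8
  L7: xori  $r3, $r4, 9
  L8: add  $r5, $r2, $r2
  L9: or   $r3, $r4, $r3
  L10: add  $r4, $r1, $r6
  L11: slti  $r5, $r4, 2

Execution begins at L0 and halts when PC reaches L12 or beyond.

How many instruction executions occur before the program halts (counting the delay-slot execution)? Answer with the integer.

6

[0] xor  $r1, $r0, $r0  →  {$r0:0, $r1:0, $r2:0, $r3:4, $r4:9, $r5:8, $r6:9}
[1] beq  $r1, $r0, L9  →  {$r0:0, $r1:0, $r2:0, $r3:4, $r4:9, $r5:8, $r6:9}  ⟨branch taken⟩
[2] xori  $r6, $r5, 12  →  {$r0:0, $r1:0, $r2:0, $r3:4, $r4:9, $r5:8, $r6:4}
[9] or   $r3, $r4, $r3  →  {$r0:0, $r1:0, $r2:0, $r3:13, $r4:9, $r5:8, $r6:4}
[10] add  $r4, $r1, $r6  →  {$r0:0, $r1:0, $r2:0, $r3:13, $r4:4, $r5:8, $r6:4}
[11] slti  $r5, $r4, 2  →  {$r0:0, $r1:0, $r2:0, $r3:13, $r4:4, $r5:0, $r6:4}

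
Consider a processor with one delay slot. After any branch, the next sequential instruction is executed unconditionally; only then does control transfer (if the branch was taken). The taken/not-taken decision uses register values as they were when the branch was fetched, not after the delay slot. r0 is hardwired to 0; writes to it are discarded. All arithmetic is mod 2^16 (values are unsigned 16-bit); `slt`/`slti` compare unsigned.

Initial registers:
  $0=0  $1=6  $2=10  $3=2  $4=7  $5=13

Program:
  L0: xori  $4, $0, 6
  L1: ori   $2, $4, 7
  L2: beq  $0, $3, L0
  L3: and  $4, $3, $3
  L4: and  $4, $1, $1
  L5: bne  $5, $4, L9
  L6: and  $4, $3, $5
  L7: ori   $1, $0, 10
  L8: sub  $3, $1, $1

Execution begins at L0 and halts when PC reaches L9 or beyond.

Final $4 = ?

#0 xori  $4, $0, 6 ; 0/6/10/2/6/13
#1 ori   $2, $4, 7 ; 0/6/7/2/6/13
#2 beq  $0, $3, L0 ; 0/6/7/2/6/13 ; →fallthru
#3 and  $4, $3, $3 ; 0/6/7/2/2/13
#4 and  $4, $1, $1 ; 0/6/7/2/6/13
#5 bne  $5, $4, L9 ; 0/6/7/2/6/13 ; →target
#6 and  $4, $3, $5 ; 0/6/7/2/0/13

0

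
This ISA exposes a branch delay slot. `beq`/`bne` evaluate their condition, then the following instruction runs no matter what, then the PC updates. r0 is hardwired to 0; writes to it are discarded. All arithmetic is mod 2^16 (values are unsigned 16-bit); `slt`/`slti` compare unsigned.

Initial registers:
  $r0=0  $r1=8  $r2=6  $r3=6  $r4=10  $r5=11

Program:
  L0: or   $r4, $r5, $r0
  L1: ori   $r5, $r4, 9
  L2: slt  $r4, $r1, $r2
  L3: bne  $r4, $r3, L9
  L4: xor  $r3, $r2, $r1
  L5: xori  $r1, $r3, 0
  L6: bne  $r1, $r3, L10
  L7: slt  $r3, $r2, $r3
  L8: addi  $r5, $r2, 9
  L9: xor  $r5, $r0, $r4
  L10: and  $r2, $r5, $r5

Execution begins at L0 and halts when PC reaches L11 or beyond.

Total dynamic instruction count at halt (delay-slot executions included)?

#0 or   $r4, $r5, $r0 ; 0/8/6/6/11/11
#1 ori   $r5, $r4, 9 ; 0/8/6/6/11/11
#2 slt  $r4, $r1, $r2 ; 0/8/6/6/0/11
#3 bne  $r4, $r3, L9 ; 0/8/6/6/0/11 ; →target
#4 xor  $r3, $r2, $r1 ; 0/8/6/14/0/11
#9 xor  $r5, $r0, $r4 ; 0/8/6/14/0/0
#10 and  $r2, $r5, $r5 ; 0/8/0/14/0/0

7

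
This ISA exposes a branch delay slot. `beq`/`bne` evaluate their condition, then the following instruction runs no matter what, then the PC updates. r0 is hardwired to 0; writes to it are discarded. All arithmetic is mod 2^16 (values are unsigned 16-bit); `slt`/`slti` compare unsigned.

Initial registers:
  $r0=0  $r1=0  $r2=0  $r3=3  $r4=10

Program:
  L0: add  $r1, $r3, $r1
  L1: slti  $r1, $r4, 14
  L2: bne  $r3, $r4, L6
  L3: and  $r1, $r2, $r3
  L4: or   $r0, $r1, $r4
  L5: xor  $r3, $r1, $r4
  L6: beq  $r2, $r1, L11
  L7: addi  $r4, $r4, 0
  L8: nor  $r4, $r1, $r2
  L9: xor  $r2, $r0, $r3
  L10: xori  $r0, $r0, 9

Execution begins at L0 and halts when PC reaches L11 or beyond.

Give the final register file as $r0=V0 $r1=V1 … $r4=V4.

[0] add  $r1, $r3, $r1  →  {$r0:0, $r1:3, $r2:0, $r3:3, $r4:10}
[1] slti  $r1, $r4, 14  →  {$r0:0, $r1:1, $r2:0, $r3:3, $r4:10}
[2] bne  $r3, $r4, L6  →  {$r0:0, $r1:1, $r2:0, $r3:3, $r4:10}  ⟨branch taken⟩
[3] and  $r1, $r2, $r3  →  {$r0:0, $r1:0, $r2:0, $r3:3, $r4:10}
[6] beq  $r2, $r1, L11  →  {$r0:0, $r1:0, $r2:0, $r3:3, $r4:10}  ⟨branch taken⟩
[7] addi  $r4, $r4, 0  →  {$r0:0, $r1:0, $r2:0, $r3:3, $r4:10}

$r0=0 $r1=0 $r2=0 $r3=3 $r4=10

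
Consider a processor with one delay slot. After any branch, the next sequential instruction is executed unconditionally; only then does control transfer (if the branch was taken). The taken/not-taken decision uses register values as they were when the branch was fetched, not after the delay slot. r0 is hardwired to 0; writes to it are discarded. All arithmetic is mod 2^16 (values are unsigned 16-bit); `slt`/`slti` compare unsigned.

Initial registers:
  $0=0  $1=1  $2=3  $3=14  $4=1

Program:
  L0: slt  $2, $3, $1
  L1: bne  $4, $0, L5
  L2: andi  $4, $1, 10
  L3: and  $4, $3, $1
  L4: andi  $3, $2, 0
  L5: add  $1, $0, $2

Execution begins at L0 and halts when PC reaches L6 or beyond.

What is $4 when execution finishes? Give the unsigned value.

[0] slt  $2, $3, $1  →  {$0:0, $1:1, $2:0, $3:14, $4:1}
[1] bne  $4, $0, L5  →  {$0:0, $1:1, $2:0, $3:14, $4:1}  ⟨branch taken⟩
[2] andi  $4, $1, 10  →  {$0:0, $1:1, $2:0, $3:14, $4:0}
[5] add  $1, $0, $2  →  {$0:0, $1:0, $2:0, $3:14, $4:0}

0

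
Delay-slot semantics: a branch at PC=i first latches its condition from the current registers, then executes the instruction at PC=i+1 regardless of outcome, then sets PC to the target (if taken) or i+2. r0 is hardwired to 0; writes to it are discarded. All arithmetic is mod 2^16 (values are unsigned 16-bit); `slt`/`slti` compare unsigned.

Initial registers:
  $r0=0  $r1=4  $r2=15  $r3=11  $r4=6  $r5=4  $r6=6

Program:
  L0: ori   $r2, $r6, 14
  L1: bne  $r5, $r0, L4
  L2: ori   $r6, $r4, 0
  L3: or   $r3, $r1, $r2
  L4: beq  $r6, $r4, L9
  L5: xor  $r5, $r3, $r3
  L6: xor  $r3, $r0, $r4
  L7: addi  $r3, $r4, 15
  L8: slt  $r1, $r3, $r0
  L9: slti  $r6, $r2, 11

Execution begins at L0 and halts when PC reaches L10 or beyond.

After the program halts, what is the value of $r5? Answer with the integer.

PC=0  ori   $r2, $r6, 14     | $r0=0 $r1=4 $r2=14 $r3=11 $r4=6 $r5=4 $r6=6
PC=1  bne  $r5, $r0, L4      | $r0=0 $r1=4 $r2=14 $r3=11 $r4=6 $r5=4 $r6=6  [TAKEN]
PC=2  ori   $r6, $r4, 0      | $r0=0 $r1=4 $r2=14 $r3=11 $r4=6 $r5=4 $r6=6
PC=4  beq  $r6, $r4, L9      | $r0=0 $r1=4 $r2=14 $r3=11 $r4=6 $r5=4 $r6=6  [TAKEN]
PC=5  xor  $r5, $r3, $r3     | $r0=0 $r1=4 $r2=14 $r3=11 $r4=6 $r5=0 $r6=6
PC=9  slti  $r6, $r2, 11     | $r0=0 $r1=4 $r2=14 $r3=11 $r4=6 $r5=0 $r6=0

0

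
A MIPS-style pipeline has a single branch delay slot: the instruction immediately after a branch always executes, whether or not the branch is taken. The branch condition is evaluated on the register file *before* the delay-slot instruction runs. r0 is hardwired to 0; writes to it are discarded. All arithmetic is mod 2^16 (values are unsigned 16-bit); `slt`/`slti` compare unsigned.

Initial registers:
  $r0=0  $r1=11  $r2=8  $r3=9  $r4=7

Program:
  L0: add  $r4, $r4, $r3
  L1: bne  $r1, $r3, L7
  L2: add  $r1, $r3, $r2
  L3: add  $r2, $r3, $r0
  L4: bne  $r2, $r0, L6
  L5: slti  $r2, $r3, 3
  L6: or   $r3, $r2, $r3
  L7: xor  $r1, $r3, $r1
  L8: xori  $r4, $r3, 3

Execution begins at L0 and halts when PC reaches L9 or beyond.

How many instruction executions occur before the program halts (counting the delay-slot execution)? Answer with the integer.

PC=0  add  $r4, $r4, $r3     | $r0=0 $r1=11 $r2=8 $r3=9 $r4=16
PC=1  bne  $r1, $r3, L7      | $r0=0 $r1=11 $r2=8 $r3=9 $r4=16  [TAKEN]
PC=2  add  $r1, $r3, $r2     | $r0=0 $r1=17 $r2=8 $r3=9 $r4=16
PC=7  xor  $r1, $r3, $r1     | $r0=0 $r1=24 $r2=8 $r3=9 $r4=16
PC=8  xori  $r4, $r3, 3      | $r0=0 $r1=24 $r2=8 $r3=9 $r4=10

5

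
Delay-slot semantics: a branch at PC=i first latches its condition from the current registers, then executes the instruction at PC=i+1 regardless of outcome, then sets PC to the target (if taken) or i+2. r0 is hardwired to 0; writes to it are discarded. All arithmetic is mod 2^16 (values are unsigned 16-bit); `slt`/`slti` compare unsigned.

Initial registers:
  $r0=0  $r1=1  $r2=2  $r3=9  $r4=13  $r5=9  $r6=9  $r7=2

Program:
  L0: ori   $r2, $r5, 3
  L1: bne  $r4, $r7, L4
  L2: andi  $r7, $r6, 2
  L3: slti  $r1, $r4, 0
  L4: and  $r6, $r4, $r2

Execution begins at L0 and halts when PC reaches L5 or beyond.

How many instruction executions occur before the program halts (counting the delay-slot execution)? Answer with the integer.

#0 ori   $r2, $r5, 3 ; 0/1/11/9/13/9/9/2
#1 bne  $r4, $r7, L4 ; 0/1/11/9/13/9/9/2 ; →target
#2 andi  $r7, $r6, 2 ; 0/1/11/9/13/9/9/0
#4 and  $r6, $r4, $r2 ; 0/1/11/9/13/9/9/0

4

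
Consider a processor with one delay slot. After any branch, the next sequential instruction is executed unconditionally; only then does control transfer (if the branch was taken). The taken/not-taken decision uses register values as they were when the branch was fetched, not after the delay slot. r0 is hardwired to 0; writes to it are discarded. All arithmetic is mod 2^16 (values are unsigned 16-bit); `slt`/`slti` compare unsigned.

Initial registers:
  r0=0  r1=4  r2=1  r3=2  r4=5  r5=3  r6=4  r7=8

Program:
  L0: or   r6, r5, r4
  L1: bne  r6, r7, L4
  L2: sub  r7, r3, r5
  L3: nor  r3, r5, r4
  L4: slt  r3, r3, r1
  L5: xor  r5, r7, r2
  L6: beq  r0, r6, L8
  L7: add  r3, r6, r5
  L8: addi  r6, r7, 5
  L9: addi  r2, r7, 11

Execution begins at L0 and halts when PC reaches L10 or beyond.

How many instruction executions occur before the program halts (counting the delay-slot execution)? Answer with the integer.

PC=0  or   r6, r5, r4        | r0=0 r1=4 r2=1 r3=2 r4=5 r5=3 r6=7 r7=8
PC=1  bne  r6, r7, L4        | r0=0 r1=4 r2=1 r3=2 r4=5 r5=3 r6=7 r7=8  [TAKEN]
PC=2  sub  r7, r3, r5        | r0=0 r1=4 r2=1 r3=2 r4=5 r5=3 r6=7 r7=65535
PC=4  slt  r3, r3, r1        | r0=0 r1=4 r2=1 r3=1 r4=5 r5=3 r6=7 r7=65535
PC=5  xor  r5, r7, r2        | r0=0 r1=4 r2=1 r3=1 r4=5 r5=65534 r6=7 r7=65535
PC=6  beq  r0, r6, L8        | r0=0 r1=4 r2=1 r3=1 r4=5 r5=65534 r6=7 r7=65535  [not taken]
PC=7  add  r3, r6, r5        | r0=0 r1=4 r2=1 r3=5 r4=5 r5=65534 r6=7 r7=65535
PC=8  addi  r6, r7, 5        | r0=0 r1=4 r2=1 r3=5 r4=5 r5=65534 r6=4 r7=65535
PC=9  addi  r2, r7, 11       | r0=0 r1=4 r2=10 r3=5 r4=5 r5=65534 r6=4 r7=65535

9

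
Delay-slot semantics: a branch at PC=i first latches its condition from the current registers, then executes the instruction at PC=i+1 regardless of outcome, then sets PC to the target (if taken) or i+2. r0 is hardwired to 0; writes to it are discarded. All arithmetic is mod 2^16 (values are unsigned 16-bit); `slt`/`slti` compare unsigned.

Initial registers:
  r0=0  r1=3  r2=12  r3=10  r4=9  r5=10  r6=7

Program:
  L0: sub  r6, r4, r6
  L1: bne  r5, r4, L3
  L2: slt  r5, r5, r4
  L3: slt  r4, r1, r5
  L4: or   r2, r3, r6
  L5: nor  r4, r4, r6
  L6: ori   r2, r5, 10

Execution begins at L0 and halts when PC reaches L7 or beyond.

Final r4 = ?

65533

[0] sub  r6, r4, r6  →  {r0:0, r1:3, r2:12, r3:10, r4:9, r5:10, r6:2}
[1] bne  r5, r4, L3  →  {r0:0, r1:3, r2:12, r3:10, r4:9, r5:10, r6:2}  ⟨branch taken⟩
[2] slt  r5, r5, r4  →  {r0:0, r1:3, r2:12, r3:10, r4:9, r5:0, r6:2}
[3] slt  r4, r1, r5  →  {r0:0, r1:3, r2:12, r3:10, r4:0, r5:0, r6:2}
[4] or   r2, r3, r6  →  {r0:0, r1:3, r2:10, r3:10, r4:0, r5:0, r6:2}
[5] nor  r4, r4, r6  →  {r0:0, r1:3, r2:10, r3:10, r4:65533, r5:0, r6:2}
[6] ori   r2, r5, 10  →  {r0:0, r1:3, r2:10, r3:10, r4:65533, r5:0, r6:2}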